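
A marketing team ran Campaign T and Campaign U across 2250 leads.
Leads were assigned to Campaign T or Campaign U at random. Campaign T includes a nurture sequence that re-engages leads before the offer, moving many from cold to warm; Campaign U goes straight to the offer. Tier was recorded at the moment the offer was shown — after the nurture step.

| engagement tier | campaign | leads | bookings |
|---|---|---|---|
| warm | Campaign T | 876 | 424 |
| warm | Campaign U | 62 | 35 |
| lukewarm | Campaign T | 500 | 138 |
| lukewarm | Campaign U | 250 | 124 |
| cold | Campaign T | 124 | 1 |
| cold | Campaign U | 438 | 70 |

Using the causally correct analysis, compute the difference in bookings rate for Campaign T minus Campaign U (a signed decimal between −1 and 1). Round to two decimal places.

+0.07

Engagement tier is recorded after the campaign and is itself shifted by it — it sits on the causal path from campaign to outcome. Conditioning on a mediator would strip out part of the effect we want; the pooled comparison gives the total causal effect.
The causal difference is the pooled difference: 0.375 − 0.305 = +0.070.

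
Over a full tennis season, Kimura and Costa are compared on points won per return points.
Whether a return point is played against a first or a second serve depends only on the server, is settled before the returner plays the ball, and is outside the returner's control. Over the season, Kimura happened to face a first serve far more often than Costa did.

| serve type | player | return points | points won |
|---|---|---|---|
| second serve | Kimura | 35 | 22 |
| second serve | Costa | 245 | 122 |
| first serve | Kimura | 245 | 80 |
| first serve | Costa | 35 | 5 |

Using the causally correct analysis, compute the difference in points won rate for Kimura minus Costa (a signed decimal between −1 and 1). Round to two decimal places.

+0.16

Serve type is set before the player has any effect — it is not caused by the player — and it independently drives the outcome. That makes it a confounder, so the causal comparison is within serve type levels.
Adjusting over the population distribution of serve type: 0.500·(0.629−0.498) + 0.500·(0.327−0.143) = +0.157.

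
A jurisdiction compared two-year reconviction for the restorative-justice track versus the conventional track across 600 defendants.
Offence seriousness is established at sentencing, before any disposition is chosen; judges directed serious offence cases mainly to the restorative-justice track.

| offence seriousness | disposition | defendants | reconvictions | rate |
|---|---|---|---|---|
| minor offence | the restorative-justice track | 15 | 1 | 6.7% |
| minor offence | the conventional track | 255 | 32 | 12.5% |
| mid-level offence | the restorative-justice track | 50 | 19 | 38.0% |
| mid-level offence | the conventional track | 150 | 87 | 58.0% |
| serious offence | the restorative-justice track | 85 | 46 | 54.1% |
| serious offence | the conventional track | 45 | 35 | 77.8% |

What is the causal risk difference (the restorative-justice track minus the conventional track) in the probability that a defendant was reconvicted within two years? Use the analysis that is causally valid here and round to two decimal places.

-0.14

Here offence seriousness is a common cause — it drives both which disposition a case falls under and the outcome. The crude comparison mixes populations; the stratum-specific rates are the causally relevant ones.
Adjusting over the population distribution of offence seriousness: 0.450·(0.067−0.125) + 0.333·(0.380−0.580) + 0.217·(0.541−0.778) = -0.144.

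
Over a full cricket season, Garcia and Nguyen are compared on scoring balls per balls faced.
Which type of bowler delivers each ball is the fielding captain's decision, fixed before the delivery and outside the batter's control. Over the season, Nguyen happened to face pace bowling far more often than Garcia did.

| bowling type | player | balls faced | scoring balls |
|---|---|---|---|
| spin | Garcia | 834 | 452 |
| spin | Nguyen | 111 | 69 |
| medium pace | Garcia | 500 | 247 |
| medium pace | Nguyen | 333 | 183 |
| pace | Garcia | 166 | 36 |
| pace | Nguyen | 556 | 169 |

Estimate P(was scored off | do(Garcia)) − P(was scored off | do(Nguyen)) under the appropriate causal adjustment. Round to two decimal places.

The bowling type-specific comparison favours Nguyen throughout, but the pooled figures favour Garcia. The question is whether to condition on bowling type.
Since bowling type is a pre-existing factor (not a product of the player) and it affects the outcome on its own, it is a confounder. The stratified rates, not the pooled rate, identify the causal effect.
Adjusting over the population distribution of bowling type: 0.378·(0.542−0.622) + 0.333·(0.494−0.550) + 0.289·(0.217−0.304) = -0.074.

-0.07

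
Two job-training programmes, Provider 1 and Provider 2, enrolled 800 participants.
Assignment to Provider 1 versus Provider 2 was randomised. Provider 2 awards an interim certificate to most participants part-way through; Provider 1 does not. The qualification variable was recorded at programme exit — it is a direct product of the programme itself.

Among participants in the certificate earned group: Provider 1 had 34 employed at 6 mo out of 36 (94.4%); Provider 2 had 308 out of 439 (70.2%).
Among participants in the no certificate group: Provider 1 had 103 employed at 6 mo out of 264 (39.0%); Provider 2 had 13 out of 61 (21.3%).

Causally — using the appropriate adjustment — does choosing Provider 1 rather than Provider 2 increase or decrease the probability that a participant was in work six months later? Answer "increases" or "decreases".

Qualification attained during the programme lies on the pathway programme → qualification attained during the programme → outcome, so adjusting for it blocks the indirect effect. For the total causal effect of programme, use the unadjusted pooled rates.
Pooled: Provider 1 45.7% vs Provider 2 64.2%; Provider 2 is higher overall.

decreases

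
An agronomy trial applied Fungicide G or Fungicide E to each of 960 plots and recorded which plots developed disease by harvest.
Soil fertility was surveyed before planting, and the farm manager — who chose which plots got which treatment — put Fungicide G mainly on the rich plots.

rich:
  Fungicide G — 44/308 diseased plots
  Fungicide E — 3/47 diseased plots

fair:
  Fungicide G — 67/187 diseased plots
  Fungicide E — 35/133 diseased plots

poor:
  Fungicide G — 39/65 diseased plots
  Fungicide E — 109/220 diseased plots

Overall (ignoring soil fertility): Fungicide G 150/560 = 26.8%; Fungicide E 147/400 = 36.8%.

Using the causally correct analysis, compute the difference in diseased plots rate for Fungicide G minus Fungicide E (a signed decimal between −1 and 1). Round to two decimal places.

+0.09

The imbalance in soil fertility arose from how plots were allocated, not from anything the fungicide did; and soil fertility independently affects the outcome. The pooled gap is confounded — condition on soil fertility.
Adjusting over the population distribution of soil fertility: 0.370·(0.143−0.064) + 0.333·(0.358−0.263) + 0.297·(0.600−0.495) = +0.092.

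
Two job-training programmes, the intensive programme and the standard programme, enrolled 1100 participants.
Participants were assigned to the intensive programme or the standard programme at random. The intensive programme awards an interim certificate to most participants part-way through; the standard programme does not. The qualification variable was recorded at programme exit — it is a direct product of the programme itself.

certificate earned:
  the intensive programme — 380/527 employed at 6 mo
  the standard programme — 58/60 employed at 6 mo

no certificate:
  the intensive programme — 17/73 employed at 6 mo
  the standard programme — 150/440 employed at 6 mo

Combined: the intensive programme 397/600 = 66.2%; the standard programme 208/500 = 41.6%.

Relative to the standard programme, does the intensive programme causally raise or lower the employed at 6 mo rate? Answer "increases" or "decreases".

increases

the standard programme is higher inside every qualification attained during the programme stratum but the intensive programme is higher in aggregate. Whether to stratify depends on how qualification attained during the programme relates to the programme.
Qualification attained during the programme lies on the pathway programme → qualification attained during the programme → outcome, so adjusting for it blocks the indirect effect. For the total causal effect of programme, use the unadjusted pooled rates.
Pooled: the intensive programme 66.2% vs the standard programme 41.6%; the intensive programme is higher overall.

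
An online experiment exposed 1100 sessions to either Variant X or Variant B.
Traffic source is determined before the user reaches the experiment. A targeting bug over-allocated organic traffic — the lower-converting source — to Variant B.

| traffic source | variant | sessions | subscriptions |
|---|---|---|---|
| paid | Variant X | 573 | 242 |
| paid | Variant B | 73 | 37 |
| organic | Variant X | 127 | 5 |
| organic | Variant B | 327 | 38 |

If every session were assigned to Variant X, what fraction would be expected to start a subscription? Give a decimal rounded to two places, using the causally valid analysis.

0.26

Variant B is higher inside every traffic source stratum but Variant X is higher in aggregate. Whether to stratify depends on how traffic source relates to the variant.
Nothing the variant does changes traffic source; the imbalance is an allocation artefact. With traffic source also predicting the outcome, the pooled figure is confounded, and the within-stratum comparison is the causal one.
Standardising Variant X to the population traffic source mix: 0.587·242/573 + 0.413·5/127 = 0.264.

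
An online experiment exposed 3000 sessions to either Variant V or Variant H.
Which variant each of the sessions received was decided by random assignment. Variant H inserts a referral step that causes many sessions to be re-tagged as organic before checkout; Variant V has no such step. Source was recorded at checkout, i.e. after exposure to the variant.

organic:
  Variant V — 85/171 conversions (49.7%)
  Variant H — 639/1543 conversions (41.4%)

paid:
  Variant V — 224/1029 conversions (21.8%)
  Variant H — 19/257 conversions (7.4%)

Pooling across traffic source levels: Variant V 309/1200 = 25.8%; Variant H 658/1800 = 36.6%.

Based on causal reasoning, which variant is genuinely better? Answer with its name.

Variant H

Traffic source lies on the pathway variant → traffic source → outcome, so adjusting for it blocks the indirect effect. For the total causal effect of variant, use the unadjusted pooled rates.
Pooled: Variant V 25.8% vs Variant H 36.6%; Variant H is higher overall.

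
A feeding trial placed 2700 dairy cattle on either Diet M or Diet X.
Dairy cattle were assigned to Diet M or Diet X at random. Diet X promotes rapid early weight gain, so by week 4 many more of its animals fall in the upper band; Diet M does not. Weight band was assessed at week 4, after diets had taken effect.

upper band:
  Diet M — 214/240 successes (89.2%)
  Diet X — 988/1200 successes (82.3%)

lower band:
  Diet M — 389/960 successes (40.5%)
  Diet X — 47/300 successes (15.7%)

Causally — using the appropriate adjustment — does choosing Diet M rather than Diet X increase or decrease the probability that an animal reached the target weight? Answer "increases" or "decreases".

decreases

The stratified and pooled comparisons disagree (Diet M wins within each week-4 weight band; Diet X wins overall), so the answer turns on the causal role of week-4 weight band.
The distribution of week-4 weight band is itself part of what the diet does — it is an intermediate outcome. Holding it fixed would remove that part of the effect; the total effect is the pooled difference.
Pooled: Diet M 50.2% vs Diet X 69.0%; Diet X is higher overall.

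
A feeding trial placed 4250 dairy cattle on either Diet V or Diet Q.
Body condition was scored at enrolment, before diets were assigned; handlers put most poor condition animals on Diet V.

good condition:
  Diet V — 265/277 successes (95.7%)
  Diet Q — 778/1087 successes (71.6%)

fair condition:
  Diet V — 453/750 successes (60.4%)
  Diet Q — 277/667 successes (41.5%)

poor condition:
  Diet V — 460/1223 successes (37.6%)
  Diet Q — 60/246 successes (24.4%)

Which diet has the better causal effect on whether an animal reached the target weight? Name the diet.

Within every starting body condition level Diet V has the higher rate, yet pooled Diet Q does — Simpson's reversal.
Starting body condition satisfies the back-door criterion: it is not a descendant of the diet, and it blocks the spurious path from diet to outcome. Adjusting for it (i.e., using the within-starting body condition rates) gives the causal effect.
Within each level — good condition: 95.7% vs 71.6%; fair condition: 60.4% vs 41.5%; poor condition: 37.6% vs 24.4% — Diet V is higher every time.

Diet V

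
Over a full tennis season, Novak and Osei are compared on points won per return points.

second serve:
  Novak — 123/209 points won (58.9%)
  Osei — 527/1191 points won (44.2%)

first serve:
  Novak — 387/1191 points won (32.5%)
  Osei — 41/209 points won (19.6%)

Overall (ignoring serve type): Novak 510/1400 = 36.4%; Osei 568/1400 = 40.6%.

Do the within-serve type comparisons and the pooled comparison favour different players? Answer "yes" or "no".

Within each serve type level (second serve 58.9% vs 44.2%; first serve 32.5% vs 19.6%), Novak has the higher rate every time. Pooled: 36.4% vs 40.6% — Osei has the higher rate overall. The two comparisons disagree.

yes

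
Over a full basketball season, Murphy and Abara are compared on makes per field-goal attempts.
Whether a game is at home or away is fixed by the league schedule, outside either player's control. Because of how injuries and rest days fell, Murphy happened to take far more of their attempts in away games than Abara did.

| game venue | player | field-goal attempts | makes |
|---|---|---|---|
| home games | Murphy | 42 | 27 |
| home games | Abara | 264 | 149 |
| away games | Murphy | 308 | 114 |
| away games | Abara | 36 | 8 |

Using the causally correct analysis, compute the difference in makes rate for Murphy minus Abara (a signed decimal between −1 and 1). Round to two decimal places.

+0.12

Within every game venue level Murphy has the higher rate, yet pooled Abara does — Simpson's reversal.
Game venue satisfies the back-door criterion: it is not a descendant of the player, and it blocks the spurious path from player to outcome. Adjusting for it (i.e., using the within-game venue rates) gives the causal effect.
Adjusting over the population distribution of game venue: 0.471·(0.643−0.564) + 0.529·(0.370−0.222) = +0.115.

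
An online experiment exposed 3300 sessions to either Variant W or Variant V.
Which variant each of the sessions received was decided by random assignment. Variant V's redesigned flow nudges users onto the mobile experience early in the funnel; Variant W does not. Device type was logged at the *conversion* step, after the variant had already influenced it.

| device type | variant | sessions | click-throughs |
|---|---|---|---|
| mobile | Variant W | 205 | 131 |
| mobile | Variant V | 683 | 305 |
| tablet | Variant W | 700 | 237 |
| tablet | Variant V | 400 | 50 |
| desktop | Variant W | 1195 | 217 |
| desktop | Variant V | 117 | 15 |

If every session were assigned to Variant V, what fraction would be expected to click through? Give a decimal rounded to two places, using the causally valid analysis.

0.31

The device type-specific comparison favours Variant W throughout, but the pooled figures favour Variant V. The question is whether to condition on device type.
The distribution of device type is itself part of what the variant does — it is an intermediate outcome. Holding it fixed would remove that part of the effect; the total effect is the pooled difference.
So P(outcome | do(Variant V)) is just the pooled rate for Variant V: 370/1200 = 0.308.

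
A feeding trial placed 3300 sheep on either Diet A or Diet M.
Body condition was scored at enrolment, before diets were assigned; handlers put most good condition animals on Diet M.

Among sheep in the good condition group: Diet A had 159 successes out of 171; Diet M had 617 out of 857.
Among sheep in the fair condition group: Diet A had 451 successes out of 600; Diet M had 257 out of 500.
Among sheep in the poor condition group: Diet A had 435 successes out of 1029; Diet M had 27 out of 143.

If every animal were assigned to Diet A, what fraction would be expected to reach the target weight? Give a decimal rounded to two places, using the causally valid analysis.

0.69

Starting body condition is set before the diet has any effect — it is not caused by the diet — and it independently drives the outcome. That makes it a confounder, so the causal comparison is within starting body condition levels.
Standardising Diet A to the population starting body condition mix: 0.312·159/171 + 0.333·451/600 + 0.355·435/1029 = 0.690.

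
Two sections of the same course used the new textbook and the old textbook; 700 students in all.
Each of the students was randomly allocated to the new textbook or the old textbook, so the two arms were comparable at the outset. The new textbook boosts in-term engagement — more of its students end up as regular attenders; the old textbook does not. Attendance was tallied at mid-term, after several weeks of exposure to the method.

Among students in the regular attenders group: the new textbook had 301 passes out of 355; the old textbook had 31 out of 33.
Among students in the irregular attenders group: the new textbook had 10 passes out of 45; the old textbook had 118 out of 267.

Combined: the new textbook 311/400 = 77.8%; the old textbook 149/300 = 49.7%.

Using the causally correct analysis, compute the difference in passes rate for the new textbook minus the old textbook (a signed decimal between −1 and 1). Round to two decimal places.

Stratifying would compare teaching methods among students the teaching methods themselves sorted into mid-term attendance groups — a form of selection on an intermediate. The unconditioned pooled rates give the total causal effect.
The causal difference is the pooled difference: 0.777 − 0.497 = +0.281.

+0.28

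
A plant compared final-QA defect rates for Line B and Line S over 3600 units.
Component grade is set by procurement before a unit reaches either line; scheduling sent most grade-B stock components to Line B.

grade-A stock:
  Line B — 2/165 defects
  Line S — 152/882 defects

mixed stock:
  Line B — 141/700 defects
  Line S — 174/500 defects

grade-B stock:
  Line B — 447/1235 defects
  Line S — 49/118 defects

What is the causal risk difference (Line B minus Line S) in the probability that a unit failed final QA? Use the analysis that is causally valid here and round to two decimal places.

The component grade-specific comparison favours Line B throughout, but the pooled figures favour Line S. The question is whether to condition on component grade.
Nothing the line does changes component grade; the imbalance is an allocation artefact. With component grade also predicting the outcome, the pooled figure is confounded, and the within-stratum comparison is the causal one.
Adjusting over the population distribution of component grade: 0.291·(0.012−0.172) + 0.333·(0.201−0.348) + 0.376·(0.362−0.415) = -0.115.

-0.12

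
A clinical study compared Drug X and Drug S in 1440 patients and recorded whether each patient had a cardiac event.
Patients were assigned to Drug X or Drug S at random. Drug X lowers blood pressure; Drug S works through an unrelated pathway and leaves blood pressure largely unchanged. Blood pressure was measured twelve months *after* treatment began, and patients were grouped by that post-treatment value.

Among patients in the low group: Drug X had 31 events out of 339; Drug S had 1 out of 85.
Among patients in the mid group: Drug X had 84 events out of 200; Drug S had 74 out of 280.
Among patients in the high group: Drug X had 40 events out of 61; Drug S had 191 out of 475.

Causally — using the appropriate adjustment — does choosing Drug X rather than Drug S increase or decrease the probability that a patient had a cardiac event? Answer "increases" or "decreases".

Blood pressure is recorded after the drug and is itself shifted by it — it sits on the causal path from drug to outcome. Conditioning on a mediator would strip out part of the effect we want; the pooled comparison gives the total causal effect.
Pooled: Drug X 25.8% vs Drug S 31.7%; Drug X is lower overall.

decreases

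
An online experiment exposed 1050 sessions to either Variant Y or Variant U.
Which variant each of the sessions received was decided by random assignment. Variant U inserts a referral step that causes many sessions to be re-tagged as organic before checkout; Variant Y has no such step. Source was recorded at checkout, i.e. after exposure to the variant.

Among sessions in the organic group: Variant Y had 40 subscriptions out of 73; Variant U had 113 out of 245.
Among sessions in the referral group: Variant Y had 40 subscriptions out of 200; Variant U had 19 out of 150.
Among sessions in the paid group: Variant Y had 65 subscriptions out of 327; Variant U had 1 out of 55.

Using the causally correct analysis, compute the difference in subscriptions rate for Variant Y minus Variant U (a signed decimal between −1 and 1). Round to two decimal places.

-0.05

Traffic source is downstream of the variant. One should not condition on a consequence of treatment, so the overall rates are the right comparison.
The causal difference is the pooled difference: 0.242 − 0.296 = -0.054.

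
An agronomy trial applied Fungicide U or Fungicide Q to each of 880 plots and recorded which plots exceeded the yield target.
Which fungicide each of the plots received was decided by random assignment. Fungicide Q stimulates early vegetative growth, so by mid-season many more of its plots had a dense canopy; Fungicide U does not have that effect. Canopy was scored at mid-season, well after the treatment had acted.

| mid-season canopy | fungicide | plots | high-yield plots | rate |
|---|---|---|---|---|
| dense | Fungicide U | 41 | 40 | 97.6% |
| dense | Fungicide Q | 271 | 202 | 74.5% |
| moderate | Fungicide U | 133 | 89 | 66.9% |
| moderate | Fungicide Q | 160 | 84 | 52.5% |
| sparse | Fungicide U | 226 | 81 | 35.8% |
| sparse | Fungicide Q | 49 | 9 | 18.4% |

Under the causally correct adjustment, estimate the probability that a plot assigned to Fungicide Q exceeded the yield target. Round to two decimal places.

The distribution of mid-season canopy is itself part of what the fungicide does — it is an intermediate outcome. Holding it fixed would remove that part of the effect; the total effect is the pooled difference.
So P(outcome | do(Fungicide Q)) is just the pooled rate for Fungicide Q: 295/480 = 0.615.

0.61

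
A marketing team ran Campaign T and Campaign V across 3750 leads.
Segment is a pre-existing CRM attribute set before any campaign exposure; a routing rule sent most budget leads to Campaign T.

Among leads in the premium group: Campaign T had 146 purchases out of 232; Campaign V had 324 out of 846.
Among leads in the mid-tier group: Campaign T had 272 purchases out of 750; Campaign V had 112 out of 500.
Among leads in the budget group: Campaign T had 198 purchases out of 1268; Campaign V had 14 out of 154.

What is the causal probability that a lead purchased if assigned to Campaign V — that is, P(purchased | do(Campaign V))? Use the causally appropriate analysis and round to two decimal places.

0.22

Customer segment differs across campaigns for reasons unrelated to any effect of the campaign itself, and it separately predicts the outcome — a classic confounder. We must compare within customer segment levels.
Standardising Campaign V to the population customer segment mix: 0.287·324/846 + 0.333·112/500 + 0.379·14/154 = 0.219.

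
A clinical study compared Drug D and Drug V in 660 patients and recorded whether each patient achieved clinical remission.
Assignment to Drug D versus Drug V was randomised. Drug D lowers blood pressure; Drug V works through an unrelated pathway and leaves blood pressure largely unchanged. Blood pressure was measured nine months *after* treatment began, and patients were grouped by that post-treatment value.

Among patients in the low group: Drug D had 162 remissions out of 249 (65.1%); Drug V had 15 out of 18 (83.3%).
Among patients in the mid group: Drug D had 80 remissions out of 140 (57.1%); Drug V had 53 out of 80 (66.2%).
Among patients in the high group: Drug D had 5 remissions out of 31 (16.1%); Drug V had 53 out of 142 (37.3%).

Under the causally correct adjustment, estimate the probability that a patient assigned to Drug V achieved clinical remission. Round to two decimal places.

0.50

Within every blood pressure level Drug V has the higher rate, yet pooled Drug D does — Simpson's reversal.
Stratifying would compare drugs among patients the drugs themselves sorted into blood pressure groups — a form of selection on an intermediate. The unconditioned pooled rates give the total causal effect.
So P(outcome | do(Drug V)) is just the pooled rate for Drug V: 121/240 = 0.504.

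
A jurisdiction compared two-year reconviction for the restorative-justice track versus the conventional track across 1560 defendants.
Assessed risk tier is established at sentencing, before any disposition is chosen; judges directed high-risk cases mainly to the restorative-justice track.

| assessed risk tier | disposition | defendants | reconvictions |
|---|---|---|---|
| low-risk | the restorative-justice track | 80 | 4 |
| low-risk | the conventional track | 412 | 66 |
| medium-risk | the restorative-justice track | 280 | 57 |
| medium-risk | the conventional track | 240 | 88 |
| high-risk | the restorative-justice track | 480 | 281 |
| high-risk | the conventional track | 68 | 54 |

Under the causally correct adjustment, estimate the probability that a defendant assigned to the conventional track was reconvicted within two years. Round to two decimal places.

0.45

Assessed risk tier is set before the disposition has any effect — it is not caused by the disposition — and it independently drives the outcome. That makes it a confounder, so the causal comparison is within assessed risk tier levels.
Standardising the conventional track to the population assessed risk tier mix: 0.315·66/412 + 0.333·88/240 + 0.351·54/68 = 0.452.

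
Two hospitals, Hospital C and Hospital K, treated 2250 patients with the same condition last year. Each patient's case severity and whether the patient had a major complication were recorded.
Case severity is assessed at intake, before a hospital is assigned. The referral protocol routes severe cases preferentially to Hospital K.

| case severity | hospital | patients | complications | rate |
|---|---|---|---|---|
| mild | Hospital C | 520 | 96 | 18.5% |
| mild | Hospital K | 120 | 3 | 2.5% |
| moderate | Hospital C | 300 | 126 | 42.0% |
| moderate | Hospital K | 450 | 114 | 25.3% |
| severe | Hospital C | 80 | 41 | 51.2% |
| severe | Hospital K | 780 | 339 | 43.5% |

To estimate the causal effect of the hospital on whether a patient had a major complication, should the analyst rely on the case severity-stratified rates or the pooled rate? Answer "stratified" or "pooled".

Nothing the hospital does changes case severity; the imbalance is an allocation artefact. With case severity also predicting the outcome, the pooled figure is confounded, and the within-stratum comparison is the causal one.
Within each level — mild: 18.5% vs 2.5%; moderate: 42.0% vs 25.3%; severe: 51.2% vs 43.5% — Hospital K is lower every time.

stratified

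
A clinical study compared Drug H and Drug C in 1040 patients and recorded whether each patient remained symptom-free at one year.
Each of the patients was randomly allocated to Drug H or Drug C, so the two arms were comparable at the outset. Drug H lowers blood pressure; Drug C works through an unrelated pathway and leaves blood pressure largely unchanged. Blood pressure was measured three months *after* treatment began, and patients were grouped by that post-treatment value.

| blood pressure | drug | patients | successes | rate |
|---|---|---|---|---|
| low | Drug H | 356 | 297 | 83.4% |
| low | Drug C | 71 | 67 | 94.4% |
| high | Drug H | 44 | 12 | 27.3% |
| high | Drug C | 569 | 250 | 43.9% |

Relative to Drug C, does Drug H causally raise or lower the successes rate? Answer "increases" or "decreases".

increases

The blood pressure-specific comparison favours Drug C throughout, but the pooled figures favour Drug H. The question is whether to condition on blood pressure.
Stratifying would compare drugs among patients the drugs themselves sorted into blood pressure groups — a form of selection on an intermediate. The unconditioned pooled rates give the total causal effect.
Pooled: Drug H 77.2% vs Drug C 49.5%; Drug H is higher overall.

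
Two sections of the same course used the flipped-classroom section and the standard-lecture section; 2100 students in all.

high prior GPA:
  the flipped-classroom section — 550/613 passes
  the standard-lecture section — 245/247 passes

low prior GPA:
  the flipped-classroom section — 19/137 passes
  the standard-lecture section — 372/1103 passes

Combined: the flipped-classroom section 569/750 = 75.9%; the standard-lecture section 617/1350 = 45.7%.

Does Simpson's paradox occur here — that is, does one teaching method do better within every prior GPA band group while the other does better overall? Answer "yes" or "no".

yes

Within each prior GPA band level (high prior GPA 89.7% vs 99.2%; low prior GPA 13.9% vs 33.7%), the standard-lecture section has the higher rate every time. Pooled: 75.9% vs 45.7% — the flipped-classroom section has the higher rate overall. The two comparisons disagree.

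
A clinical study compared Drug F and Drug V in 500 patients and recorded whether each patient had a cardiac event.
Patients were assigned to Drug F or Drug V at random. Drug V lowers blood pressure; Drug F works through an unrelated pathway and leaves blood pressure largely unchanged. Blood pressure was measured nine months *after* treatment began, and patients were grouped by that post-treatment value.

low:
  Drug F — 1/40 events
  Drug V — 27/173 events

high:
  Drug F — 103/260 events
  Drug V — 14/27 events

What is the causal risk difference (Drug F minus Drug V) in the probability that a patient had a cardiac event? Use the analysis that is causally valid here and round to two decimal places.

+0.14

The stratified and pooled comparisons disagree (Drug F wins within each blood pressure; Drug V wins overall), so the answer turns on the causal role of blood pressure.
Because the drug influences blood pressure, blood pressure is a post-treatment mediator, not a confounder. Stratifying on it would bias the estimate; the causal effect is the crude pooled difference.
The causal difference is the pooled difference: 0.347 − 0.205 = +0.142.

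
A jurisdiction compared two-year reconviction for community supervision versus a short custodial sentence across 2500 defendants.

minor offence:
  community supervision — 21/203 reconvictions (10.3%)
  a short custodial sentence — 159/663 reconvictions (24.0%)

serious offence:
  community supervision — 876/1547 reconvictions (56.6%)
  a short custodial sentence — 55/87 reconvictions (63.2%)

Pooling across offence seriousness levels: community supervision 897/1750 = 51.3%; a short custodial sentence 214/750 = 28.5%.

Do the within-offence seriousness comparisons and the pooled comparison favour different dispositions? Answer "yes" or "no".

Within each offence seriousness level (minor offence 10.3% vs 24.0%; serious offence 56.6% vs 63.2%), community supervision has the lower rate every time. Pooled: 51.3% vs 28.5% — a short custodial sentence has the lower rate overall. The two comparisons disagree.

yes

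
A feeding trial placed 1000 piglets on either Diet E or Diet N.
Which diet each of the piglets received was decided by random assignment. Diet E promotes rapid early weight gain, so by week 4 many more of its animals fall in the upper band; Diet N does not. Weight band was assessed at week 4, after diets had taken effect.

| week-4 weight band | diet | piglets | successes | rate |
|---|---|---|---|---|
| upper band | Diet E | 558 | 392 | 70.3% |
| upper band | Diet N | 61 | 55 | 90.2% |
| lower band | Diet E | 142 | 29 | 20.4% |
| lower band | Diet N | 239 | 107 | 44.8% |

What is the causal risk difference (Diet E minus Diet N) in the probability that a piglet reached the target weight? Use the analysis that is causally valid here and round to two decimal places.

+0.06

Week-4 weight band is recorded after the diet and is itself shifted by it — it sits on the causal path from diet to outcome. Conditioning on a mediator would strip out part of the effect we want; the pooled comparison gives the total causal effect.
The causal difference is the pooled difference: 0.601 − 0.540 = +0.061.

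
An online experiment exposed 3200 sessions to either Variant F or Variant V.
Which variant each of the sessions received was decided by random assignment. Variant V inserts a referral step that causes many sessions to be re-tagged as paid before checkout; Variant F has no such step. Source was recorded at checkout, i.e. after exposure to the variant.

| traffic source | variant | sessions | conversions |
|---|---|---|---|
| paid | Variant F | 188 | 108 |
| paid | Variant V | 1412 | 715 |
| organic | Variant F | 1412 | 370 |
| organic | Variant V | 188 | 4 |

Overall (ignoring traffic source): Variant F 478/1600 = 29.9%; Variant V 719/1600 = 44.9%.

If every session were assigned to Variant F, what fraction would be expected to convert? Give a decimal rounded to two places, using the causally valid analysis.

Traffic source is recorded after the variant and is itself shifted by it — it sits on the causal path from variant to outcome. Conditioning on a mediator would strip out part of the effect we want; the pooled comparison gives the total causal effect.
So P(outcome | do(Variant F)) is just the pooled rate for Variant F: 478/1600 = 0.299.

0.30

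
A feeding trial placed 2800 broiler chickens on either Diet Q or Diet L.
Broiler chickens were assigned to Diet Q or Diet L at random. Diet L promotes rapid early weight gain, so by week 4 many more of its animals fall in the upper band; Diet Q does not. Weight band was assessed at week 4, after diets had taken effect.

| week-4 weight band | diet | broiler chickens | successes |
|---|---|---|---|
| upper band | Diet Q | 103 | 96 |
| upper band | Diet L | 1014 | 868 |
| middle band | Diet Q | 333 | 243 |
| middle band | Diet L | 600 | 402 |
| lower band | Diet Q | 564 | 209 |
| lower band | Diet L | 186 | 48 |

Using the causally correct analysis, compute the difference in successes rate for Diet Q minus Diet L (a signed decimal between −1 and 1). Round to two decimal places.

Stratifying would compare diets among broiler chickens the diets themselves sorted into week-4 weight band groups — a form of selection on an intermediate. The unconditioned pooled rates give the total causal effect.
The causal difference is the pooled difference: 0.548 − 0.732 = -0.184.

-0.18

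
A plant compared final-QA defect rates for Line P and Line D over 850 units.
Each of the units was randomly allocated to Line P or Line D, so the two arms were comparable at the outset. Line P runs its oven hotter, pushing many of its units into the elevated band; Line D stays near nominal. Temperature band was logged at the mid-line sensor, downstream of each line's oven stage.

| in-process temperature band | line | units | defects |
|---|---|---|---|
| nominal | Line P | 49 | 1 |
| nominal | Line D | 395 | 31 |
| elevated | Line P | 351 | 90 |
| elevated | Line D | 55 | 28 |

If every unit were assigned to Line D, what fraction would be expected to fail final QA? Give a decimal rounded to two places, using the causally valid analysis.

0.13

The stratified and pooled comparisons disagree (Line P wins within each in-process temperature band; Line D wins overall), so the answer turns on the causal role of in-process temperature band.
Because the line influences in-process temperature band, in-process temperature band is a post-treatment mediator, not a confounder. Stratifying on it would bias the estimate; the causal effect is the crude pooled difference.
So P(outcome | do(Line D)) is just the pooled rate for Line D: 59/450 = 0.131.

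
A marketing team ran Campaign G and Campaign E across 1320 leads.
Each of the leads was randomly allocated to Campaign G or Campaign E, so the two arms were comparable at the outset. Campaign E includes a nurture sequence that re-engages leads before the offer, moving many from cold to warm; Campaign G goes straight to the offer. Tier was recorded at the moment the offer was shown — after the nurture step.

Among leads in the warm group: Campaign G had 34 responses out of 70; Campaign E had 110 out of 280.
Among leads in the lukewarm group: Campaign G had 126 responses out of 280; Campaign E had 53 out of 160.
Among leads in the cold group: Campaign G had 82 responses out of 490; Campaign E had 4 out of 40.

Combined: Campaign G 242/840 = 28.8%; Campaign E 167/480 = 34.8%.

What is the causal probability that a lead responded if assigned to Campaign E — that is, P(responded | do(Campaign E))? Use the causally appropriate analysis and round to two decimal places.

0.35

Within every engagement tier level Campaign G has the higher rate, yet pooled Campaign E does — Simpson's reversal.
Engagement tier is downstream of the campaign. One should not condition on a consequence of treatment, so the overall rates are the right comparison.
So P(outcome | do(Campaign E)) is just the pooled rate for Campaign E: 167/480 = 0.348.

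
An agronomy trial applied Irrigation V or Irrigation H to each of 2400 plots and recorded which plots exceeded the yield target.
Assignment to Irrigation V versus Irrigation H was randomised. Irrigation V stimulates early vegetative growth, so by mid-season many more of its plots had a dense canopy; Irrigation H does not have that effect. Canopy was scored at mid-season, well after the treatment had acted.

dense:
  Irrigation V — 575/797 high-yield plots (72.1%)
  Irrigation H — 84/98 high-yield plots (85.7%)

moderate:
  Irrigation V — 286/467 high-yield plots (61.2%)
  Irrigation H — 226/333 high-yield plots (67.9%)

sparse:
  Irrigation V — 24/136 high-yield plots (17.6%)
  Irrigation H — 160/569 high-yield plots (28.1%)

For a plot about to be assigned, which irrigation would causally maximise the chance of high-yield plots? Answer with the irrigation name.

Stratifying would compare irrigations among plots the irrigations themselves sorted into mid-season canopy groups — a form of selection on an intermediate. The unconditioned pooled rates give the total causal effect.
Pooled: Irrigation V 63.2% vs Irrigation H 47.0%; Irrigation V is higher overall.

Irrigation V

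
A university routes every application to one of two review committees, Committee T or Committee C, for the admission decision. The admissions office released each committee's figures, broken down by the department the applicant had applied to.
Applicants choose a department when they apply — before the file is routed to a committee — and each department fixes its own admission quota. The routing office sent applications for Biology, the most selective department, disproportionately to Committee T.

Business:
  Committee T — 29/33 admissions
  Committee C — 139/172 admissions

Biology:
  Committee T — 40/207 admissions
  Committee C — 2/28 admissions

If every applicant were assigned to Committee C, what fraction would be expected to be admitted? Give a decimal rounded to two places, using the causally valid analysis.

Nothing the review committee does changes department; the imbalance is an allocation artefact. With department also predicting the outcome, the pooled figure is confounded, and the within-stratum comparison is the causal one.
Standardising Committee C to the population department mix: 0.466·139/172 + 0.534·2/28 = 0.415.

0.41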